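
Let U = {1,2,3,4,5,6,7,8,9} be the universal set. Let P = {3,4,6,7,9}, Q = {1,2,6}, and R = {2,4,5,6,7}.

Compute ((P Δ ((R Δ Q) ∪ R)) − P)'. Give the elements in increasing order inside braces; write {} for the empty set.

{3,4,6,7,8,9}

R Δ Q = {1,4,5,7}
(R Δ Q) ∪ R = {1,2,4,5,6,7}
P Δ ((R Δ Q) ∪ R) = {1,2,3,5,9}
(P Δ ((R Δ Q) ∪ R)) − P = {1,2,5}
((P Δ ((R Δ Q) ∪ R)) − P)' = {3,4,6,7,8,9}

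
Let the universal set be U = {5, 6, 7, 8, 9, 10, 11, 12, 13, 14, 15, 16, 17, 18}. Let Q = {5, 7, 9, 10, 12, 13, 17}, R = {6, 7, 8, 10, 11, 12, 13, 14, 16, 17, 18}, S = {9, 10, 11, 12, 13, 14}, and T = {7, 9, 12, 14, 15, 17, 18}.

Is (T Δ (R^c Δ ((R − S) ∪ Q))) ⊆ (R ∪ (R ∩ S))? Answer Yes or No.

R^c = {5, 9, 15}
R − S = {6, 7, 8, 16, 17, 18}
(R − S) ∪ Q = {5, 6, 7, 8, 9, 10, 12, 13, 16, 17, 18}
R^c Δ ((R − S) ∪ Q) = {6, 7, 8, 10, 12, 13, 15, 16, 17, 18}
T Δ (R^c Δ ((R − S) ∪ Q)) = {6, 8, 9, 10, 13, 14, 16}
R ∩ S = {10, 11, 12, 13, 14}
R ∪ (R ∩ S) = {6, 7, 8, 10, 11, 12, 13, 14, 16, 17, 18}
9 ∈ T Δ (R^c Δ ((R − S) ∪ Q)) but 9 ∉ R ∪ (R ∩ S), so the inclusion fails.

No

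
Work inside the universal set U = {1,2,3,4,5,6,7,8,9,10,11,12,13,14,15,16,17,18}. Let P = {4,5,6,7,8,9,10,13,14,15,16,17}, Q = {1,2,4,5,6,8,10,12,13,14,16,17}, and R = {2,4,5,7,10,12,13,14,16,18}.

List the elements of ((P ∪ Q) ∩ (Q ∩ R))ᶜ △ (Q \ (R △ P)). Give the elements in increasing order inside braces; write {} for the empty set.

P ∪ Q = {1,2,4,5,6,7,8,9,10,12,13,14,15,16,17}
Q ∩ R = {2,4,5,10,12,13,14,16}
(P ∪ Q) ∩ (Q ∩ R) = {2,4,5,10,12,13,14,16}
((P ∪ Q) ∩ (Q ∩ R))ᶜ = {1,3,6,7,8,9,11,15,17,18}
R △ P = {2,6,8,9,12,15,17,18}
Q \ (R △ P) = {1,4,5,10,13,14,16}
((P ∪ Q) ∩ (Q ∩ R))ᶜ △ (Q \ (R △ P)) = {3,4,5,6,7,8,9,10,11,13,14,15,16,17,18}

{3,4,5,6,7,8,9,10,11,13,14,15,16,17,18}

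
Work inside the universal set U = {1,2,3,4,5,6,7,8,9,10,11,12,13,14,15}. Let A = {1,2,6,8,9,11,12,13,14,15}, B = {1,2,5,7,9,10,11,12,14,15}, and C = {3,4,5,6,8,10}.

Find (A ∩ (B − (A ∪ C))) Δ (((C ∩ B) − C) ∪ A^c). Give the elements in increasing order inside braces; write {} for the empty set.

A ∪ C = {1,2,3,4,5,6,8,9,10,11,12,13,14,15}
B − (A ∪ C) = {7}
A ∩ (B − (A ∪ C)) = {}
C ∩ B = {5,10}
(C ∩ B) − C = {}
A^c = {3,4,5,7,10}
((C ∩ B) − C) ∪ A^c = {3,4,5,7,10}
(A ∩ (B − (A ∪ C))) Δ (((C ∩ B) − C) ∪ A^c) = {3,4,5,7,10}

{3,4,5,7,10}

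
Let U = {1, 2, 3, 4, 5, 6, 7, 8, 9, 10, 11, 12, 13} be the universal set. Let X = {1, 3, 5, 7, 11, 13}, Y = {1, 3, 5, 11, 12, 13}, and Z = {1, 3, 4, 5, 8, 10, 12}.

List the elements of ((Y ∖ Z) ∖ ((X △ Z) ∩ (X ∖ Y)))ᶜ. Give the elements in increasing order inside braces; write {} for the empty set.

Y ∖ Z = {11, 13}
X △ Z = {4, 7, 8, 10, 11, 12, 13}
X ∖ Y = {7}
(X △ Z) ∩ (X ∖ Y) = {7}
(Y ∖ Z) ∖ ((X △ Z) ∩ (X ∖ Y)) = {11, 13}
((Y ∖ Z) ∖ ((X △ Z) ∩ (X ∖ Y)))ᶜ = {1, 2, 3, 4, 5, 6, 7, 8, 9, 10, 12}

{1, 2, 3, 4, 5, 6, 7, 8, 9, 10, 12}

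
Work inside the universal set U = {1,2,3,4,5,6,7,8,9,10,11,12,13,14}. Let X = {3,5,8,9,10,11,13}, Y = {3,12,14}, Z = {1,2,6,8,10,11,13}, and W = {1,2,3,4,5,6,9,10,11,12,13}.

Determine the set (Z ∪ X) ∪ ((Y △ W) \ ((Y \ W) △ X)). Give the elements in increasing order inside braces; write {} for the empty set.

{1,2,3,4,5,6,8,9,10,11,13}

Z ∪ X = {1,2,3,5,6,8,9,10,11,13}
Y △ W = {1,2,4,5,6,9,10,11,13,14}
Y \ W = {14}
(Y \ W) △ X = {3,5,8,9,10,11,13,14}
(Y △ W) \ ((Y \ W) △ X) = {1,2,4,6}
(Z ∪ X) ∪ ((Y △ W) \ ((Y \ W) △ X)) = {1,2,3,4,5,6,8,9,10,11,13}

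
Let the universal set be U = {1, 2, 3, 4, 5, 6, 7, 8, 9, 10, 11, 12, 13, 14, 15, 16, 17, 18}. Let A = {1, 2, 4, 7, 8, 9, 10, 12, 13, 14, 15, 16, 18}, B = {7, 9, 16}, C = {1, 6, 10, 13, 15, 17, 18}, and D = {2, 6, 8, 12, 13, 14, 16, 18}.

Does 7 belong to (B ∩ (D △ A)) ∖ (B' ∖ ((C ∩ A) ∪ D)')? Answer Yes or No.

7 ∉ D and 7 ∈ A, so 7 ∈ D △ A
7 ∈ B and 7 ∈ (D △ A), so 7 ∈ B ∩ (D △ A)
7 ∈ B, so 7 ∉ B'
7 ∉ C and 7 ∈ A, so 7 ∉ C ∩ A
7 ∉ (C ∩ A) and 7 ∉ D, so 7 ∉ (C ∩ A) ∪ D
7 ∈ ((C ∩ A) ∪ D)' since 7 ∉ ((C ∩ A) ∪ D)
7 ∉ B' and 7 ∈ ((C ∩ A) ∪ D)', so 7 ∉ B' ∖ ((C ∩ A) ∪ D)'
7 ∈ (B ∩ (D △ A)) and 7 ∉ (B' ∖ ((C ∩ A) ∪ D)'), so 7 ∈ (B ∩ (D △ A)) ∖ (B' ∖ ((C ∩ A) ∪ D)')

Yes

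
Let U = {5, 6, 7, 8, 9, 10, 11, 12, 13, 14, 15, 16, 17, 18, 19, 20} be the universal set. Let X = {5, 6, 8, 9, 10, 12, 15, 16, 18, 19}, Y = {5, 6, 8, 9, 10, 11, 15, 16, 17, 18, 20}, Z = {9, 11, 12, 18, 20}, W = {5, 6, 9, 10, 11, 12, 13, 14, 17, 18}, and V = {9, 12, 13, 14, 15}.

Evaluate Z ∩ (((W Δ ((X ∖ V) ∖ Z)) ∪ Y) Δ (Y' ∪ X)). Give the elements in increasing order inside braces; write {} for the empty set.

{11, 20}

X ∖ V = {5, 6, 8, 10, 16, 18, 19}
(X ∖ V) ∖ Z = {5, 6, 8, 10, 16, 19}
W Δ ((X ∖ V) ∖ Z) = {8, 9, 11, 12, 13, 14, 16, 17, 18, 19}
(W Δ ((X ∖ V) ∖ Z)) ∪ Y = {5, 6, 8, 9, 10, 11, 12, 13, 14, 15, 16, 17, 18, 19, 20}
Y' = {7, 12, 13, 14, 19}
Y' ∪ X = {5, 6, 7, 8, 9, 10, 12, 13, 14, 15, 16, 18, 19}
((W Δ ((X ∖ V) ∖ Z)) ∪ Y) Δ (Y' ∪ X) = {7, 11, 17, 20}
Z ∩ (((W Δ ((X ∖ V) ∖ Z)) ∪ Y) Δ (Y' ∪ X)) = {11, 20}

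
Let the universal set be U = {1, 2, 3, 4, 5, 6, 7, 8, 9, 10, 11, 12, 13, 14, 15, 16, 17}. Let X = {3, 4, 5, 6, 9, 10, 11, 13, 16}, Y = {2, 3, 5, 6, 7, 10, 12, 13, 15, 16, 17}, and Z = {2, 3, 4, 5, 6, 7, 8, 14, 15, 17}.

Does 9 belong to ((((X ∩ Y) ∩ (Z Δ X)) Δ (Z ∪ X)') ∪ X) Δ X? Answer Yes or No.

9 ∈ X and 9 ∉ Y, so 9 ∉ X ∩ Y
9 ∉ Z and 9 ∈ X, so 9 ∈ Z Δ X
9 ∉ (X ∩ Y) and 9 ∈ (Z Δ X), so 9 ∉ (X ∩ Y) ∩ (Z Δ X)
9 ∉ Z and 9 ∈ X, so 9 ∈ Z ∪ X
9 ∉ (Z ∪ X)' since 9 ∈ (Z ∪ X)
9 ∉ ((X ∩ Y) ∩ (Z Δ X)) and 9 ∉ (Z ∪ X)', so 9 ∉ ((X ∩ Y) ∩ (Z Δ X)) Δ (Z ∪ X)'
9 ∉ (((X ∩ Y) ∩ (Z Δ X)) Δ (Z ∪ X)') and 9 ∈ X, so 9 ∈ (((X ∩ Y) ∩ (Z Δ X)) Δ (Z ∪ X)') ∪ X
9 ∈ ((((X ∩ Y) ∩ (Z Δ X)) Δ (Z ∪ X)') ∪ X) and 9 ∈ X, so 9 ∉ ((((X ∩ Y) ∩ (Z Δ X)) Δ (Z ∪ X)') ∪ X) Δ X

No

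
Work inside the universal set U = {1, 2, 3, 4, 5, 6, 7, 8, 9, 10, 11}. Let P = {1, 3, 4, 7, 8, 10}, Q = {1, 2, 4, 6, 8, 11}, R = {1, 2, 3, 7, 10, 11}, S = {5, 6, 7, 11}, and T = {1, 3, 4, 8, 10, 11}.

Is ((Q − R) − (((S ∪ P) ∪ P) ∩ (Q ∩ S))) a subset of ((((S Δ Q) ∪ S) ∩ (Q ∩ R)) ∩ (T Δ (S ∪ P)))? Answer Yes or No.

No

Q − R = {4, 6, 8}
S ∪ P = {1, 3, 4, 5, 6, 7, 8, 10, 11}
(S ∪ P) ∪ P = {1, 3, 4, 5, 6, 7, 8, 10, 11}
Q ∩ S = {6, 11}
((S ∪ P) ∪ P) ∩ (Q ∩ S) = {6, 11}
(Q − R) − (((S ∪ P) ∪ P) ∩ (Q ∩ S)) = {4, 8}
S Δ Q = {1, 2, 4, 5, 7, 8}
(S Δ Q) ∪ S = {1, 2, 4, 5, 6, 7, 8, 11}
Q ∩ R = {1, 2, 11}
((S Δ Q) ∪ S) ∩ (Q ∩ R) = {1, 2, 11}
T Δ (S ∪ P) = {5, 6, 7}
(((S Δ Q) ∪ S) ∩ (Q ∩ R)) ∩ (T Δ (S ∪ P)) = {}
4 ∈ (Q − R) − (((S ∪ P) ∪ P) ∩ (Q ∩ S)) but 4 ∉ (((S Δ Q) ∪ S) ∩ (Q ∩ R)) ∩ (T Δ (S ∪ P)), so the inclusion fails.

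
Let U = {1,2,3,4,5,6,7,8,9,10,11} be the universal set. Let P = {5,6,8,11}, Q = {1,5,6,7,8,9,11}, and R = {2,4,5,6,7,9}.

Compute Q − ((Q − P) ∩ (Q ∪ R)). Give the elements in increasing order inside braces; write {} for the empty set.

{5,6,8,11}

Q − P = {1,7,9}
Q ∪ R = {1,2,4,5,6,7,8,9,11}
(Q − P) ∩ (Q ∪ R) = {1,7,9}
Q − ((Q − P) ∩ (Q ∪ R)) = {5,6,8,11}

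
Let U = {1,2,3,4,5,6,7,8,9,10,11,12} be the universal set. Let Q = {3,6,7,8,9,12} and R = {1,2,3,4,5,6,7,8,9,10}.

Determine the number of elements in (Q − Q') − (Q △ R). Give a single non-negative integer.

5

Q' = {1,2,4,5,10,11}
Q − Q' = {3,6,7,8,9,12}
Q △ R = {1,2,4,5,10,12}
(Q − Q') − (Q △ R) = {3,6,7,8,9}
|(Q − Q') − (Q △ R)| = 5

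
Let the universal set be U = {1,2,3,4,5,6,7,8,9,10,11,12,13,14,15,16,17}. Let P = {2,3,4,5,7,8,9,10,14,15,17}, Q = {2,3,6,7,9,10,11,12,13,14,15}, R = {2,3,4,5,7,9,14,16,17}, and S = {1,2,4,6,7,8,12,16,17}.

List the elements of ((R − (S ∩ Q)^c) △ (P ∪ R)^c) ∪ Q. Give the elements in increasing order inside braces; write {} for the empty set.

S ∩ Q = {2,6,7,12}
(S ∩ Q)^c = {1,3,4,5,8,9,10,11,13,14,15,16,17}
R − (S ∩ Q)^c = {2,7}
P ∪ R = {2,3,4,5,7,8,9,10,14,15,16,17}
(P ∪ R)^c = {1,6,11,12,13}
(R − (S ∩ Q)^c) △ (P ∪ R)^c = {1,2,6,7,11,12,13}
((R − (S ∩ Q)^c) △ (P ∪ R)^c) ∪ Q = {1,2,3,6,7,9,10,11,12,13,14,15}

{1,2,3,6,7,9,10,11,12,13,14,15}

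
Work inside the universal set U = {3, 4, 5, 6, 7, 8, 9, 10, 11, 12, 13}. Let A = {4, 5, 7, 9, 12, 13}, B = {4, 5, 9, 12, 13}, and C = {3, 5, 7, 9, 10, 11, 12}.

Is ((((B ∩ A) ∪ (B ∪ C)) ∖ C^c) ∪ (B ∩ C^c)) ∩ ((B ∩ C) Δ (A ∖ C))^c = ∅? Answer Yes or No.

No

B ∩ A = {4, 5, 9, 12, 13}
B ∪ C = {3, 4, 5, 7, 9, 10, 11, 12, 13}
(B ∩ A) ∪ (B ∪ C) = {3, 4, 5, 7, 9, 10, 11, 12, 13}
C^c = {4, 6, 8, 13}
((B ∩ A) ∪ (B ∪ C)) ∖ C^c = {3, 5, 7, 9, 10, 11, 12}
B ∩ C^c = {4, 13}
(((B ∩ A) ∪ (B ∪ C)) ∖ C^c) ∪ (B ∩ C^c) = {3, 4, 5, 7, 9, 10, 11, 12, 13}
B ∩ C = {5, 9, 12}
A ∖ C = {4, 13}
(B ∩ C) Δ (A ∖ C) = {4, 5, 9, 12, 13}
((B ∩ C) Δ (A ∖ C))^c = {3, 6, 7, 8, 10, 11}
3 lies in both, so they are not disjoint.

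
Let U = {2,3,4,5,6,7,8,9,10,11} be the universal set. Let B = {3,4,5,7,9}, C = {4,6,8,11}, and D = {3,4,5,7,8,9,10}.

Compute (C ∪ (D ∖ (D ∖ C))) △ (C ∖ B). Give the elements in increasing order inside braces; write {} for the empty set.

{4}

D ∖ C = {3,5,7,9,10}
D ∖ (D ∖ C) = {4,8}
C ∪ (D ∖ (D ∖ C)) = {4,6,8,11}
C ∖ B = {6,8,11}
(C ∪ (D ∖ (D ∖ C))) △ (C ∖ B) = {4}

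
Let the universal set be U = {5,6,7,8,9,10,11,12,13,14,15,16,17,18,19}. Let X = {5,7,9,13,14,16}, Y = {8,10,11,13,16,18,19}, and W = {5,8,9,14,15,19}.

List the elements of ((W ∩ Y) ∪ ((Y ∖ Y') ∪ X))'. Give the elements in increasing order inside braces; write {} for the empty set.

W ∩ Y = {8,19}
Y' = {5,6,7,9,12,14,15,17}
Y ∖ Y' = {8,10,11,13,16,18,19}
(Y ∖ Y') ∪ X = {5,7,8,9,10,11,13,14,16,18,19}
(W ∩ Y) ∪ ((Y ∖ Y') ∪ X) = {5,7,8,9,10,11,13,14,16,18,19}
((W ∩ Y) ∪ ((Y ∖ Y') ∪ X))' = {6,12,15,17}

{6,12,15,17}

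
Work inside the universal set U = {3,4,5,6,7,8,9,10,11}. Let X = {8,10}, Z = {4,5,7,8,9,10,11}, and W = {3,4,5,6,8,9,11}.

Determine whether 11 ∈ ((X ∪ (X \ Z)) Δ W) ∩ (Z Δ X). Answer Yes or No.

Yes

11 ∉ X and 11 ∈ Z, so 11 ∉ X \ Z
11 ∉ X and 11 ∉ (X \ Z), so 11 ∉ X ∪ (X \ Z)
11 ∉ (X ∪ (X \ Z)) and 11 ∈ W, so 11 ∈ (X ∪ (X \ Z)) Δ W
11 ∈ Z and 11 ∉ X, so 11 ∈ Z Δ X
11 ∈ ((X ∪ (X \ Z)) Δ W) and 11 ∈ (Z Δ X), so 11 ∈ ((X ∪ (X \ Z)) Δ W) ∩ (Z Δ X)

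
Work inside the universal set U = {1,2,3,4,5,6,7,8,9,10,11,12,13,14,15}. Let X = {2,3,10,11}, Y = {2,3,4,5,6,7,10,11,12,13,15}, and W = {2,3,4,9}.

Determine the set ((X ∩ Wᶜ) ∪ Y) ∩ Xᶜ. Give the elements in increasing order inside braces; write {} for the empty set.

{4,5,6,7,12,13,15}

Wᶜ = {1,5,6,7,8,10,11,12,13,14,15}
X ∩ Wᶜ = {10,11}
(X ∩ Wᶜ) ∪ Y = {2,3,4,5,6,7,10,11,12,13,15}
Xᶜ = {1,4,5,6,7,8,9,12,13,14,15}
((X ∩ Wᶜ) ∪ Y) ∩ Xᶜ = {4,5,6,7,12,13,15}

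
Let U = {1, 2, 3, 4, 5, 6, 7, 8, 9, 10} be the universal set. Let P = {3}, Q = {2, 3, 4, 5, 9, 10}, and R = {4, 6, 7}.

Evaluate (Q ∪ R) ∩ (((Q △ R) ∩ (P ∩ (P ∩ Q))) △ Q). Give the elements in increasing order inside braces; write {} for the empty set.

{2, 4, 5, 9, 10}

Q ∪ R = {2, 3, 4, 5, 6, 7, 9, 10}
Q △ R = {2, 3, 5, 6, 7, 9, 10}
P ∩ Q = {3}
P ∩ (P ∩ Q) = {3}
(Q △ R) ∩ (P ∩ (P ∩ Q)) = {3}
((Q △ R) ∩ (P ∩ (P ∩ Q))) △ Q = {2, 4, 5, 9, 10}
(Q ∪ R) ∩ (((Q △ R) ∩ (P ∩ (P ∩ Q))) △ Q) = {2, 4, 5, 9, 10}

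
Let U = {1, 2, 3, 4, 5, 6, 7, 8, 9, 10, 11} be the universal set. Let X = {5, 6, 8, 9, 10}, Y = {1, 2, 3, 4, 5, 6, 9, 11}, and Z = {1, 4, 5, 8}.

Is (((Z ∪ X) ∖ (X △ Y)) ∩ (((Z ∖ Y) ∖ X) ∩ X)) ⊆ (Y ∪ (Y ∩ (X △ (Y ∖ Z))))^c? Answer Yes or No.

Yes

Z ∪ X = {1, 4, 5, 6, 8, 9, 10}
X △ Y = {1, 2, 3, 4, 8, 10, 11}
(Z ∪ X) ∖ (X △ Y) = {5, 6, 9}
Z ∖ Y = {8}
(Z ∖ Y) ∖ X = {}
((Z ∖ Y) ∖ X) ∩ X = {}
((Z ∪ X) ∖ (X △ Y)) ∩ (((Z ∖ Y) ∖ X) ∩ X) = {}
Y ∖ Z = {2, 3, 6, 9, 11}
X △ (Y ∖ Z) = {2, 3, 5, 8, 10, 11}
Y ∩ (X △ (Y ∖ Z)) = {2, 3, 5, 11}
Y ∪ (Y ∩ (X △ (Y ∖ Z))) = {1, 2, 3, 4, 5, 6, 9, 11}
(Y ∪ (Y ∩ (X △ (Y ∖ Z))))^c = {7, 8, 10}
Every element of {} is in {7, 8, 10}, so ((Z ∪ X) ∖ (X △ Y)) ∩ (((Z ∖ Y) ∖ X) ∩ X) ⊆ (Y ∪ (Y ∩ (X △ (Y ∖ Z))))^c.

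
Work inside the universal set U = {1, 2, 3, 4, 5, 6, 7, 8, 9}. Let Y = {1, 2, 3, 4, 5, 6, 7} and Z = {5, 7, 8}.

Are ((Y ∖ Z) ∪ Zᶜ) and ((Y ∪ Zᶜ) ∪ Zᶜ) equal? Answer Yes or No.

No

Y ∖ Z = {1, 2, 3, 4, 6}
Zᶜ = {1, 2, 3, 4, 6, 9}
(Y ∖ Z) ∪ Zᶜ = {1, 2, 3, 4, 6, 9}
Y ∪ Zᶜ = {1, 2, 3, 4, 5, 6, 7, 9}
(Y ∪ Zᶜ) ∪ Zᶜ = {1, 2, 3, 4, 5, 6, 7, 9}
5 ∈ (Y ∪ Zᶜ) ∪ Zᶜ but 5 ∉ (Y ∖ Z) ∪ Zᶜ, so they differ.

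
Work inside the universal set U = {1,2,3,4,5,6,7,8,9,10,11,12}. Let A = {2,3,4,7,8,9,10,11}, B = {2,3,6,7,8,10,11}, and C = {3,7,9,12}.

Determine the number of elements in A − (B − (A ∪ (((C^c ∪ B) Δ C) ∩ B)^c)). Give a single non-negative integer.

8

C^c = {1,2,4,5,6,8,10,11}
C^c ∪ B = {1,2,3,4,5,6,7,8,10,11}
(C^c ∪ B) Δ C = {1,2,4,5,6,8,9,10,11,12}
((C^c ∪ B) Δ C) ∩ B = {2,6,8,10,11}
(((C^c ∪ B) Δ C) ∩ B)^c = {1,3,4,5,7,9,12}
A ∪ (((C^c ∪ B) Δ C) ∩ B)^c = {1,2,3,4,5,7,8,9,10,11,12}
B − (A ∪ (((C^c ∪ B) Δ C) ∩ B)^c) = {6}
A − (B − (A ∪ (((C^c ∪ B) Δ C) ∩ B)^c)) = {2,3,4,7,8,9,10,11}
|A − (B − (A ∪ (((C^c ∪ B) Δ C) ∩ B)^c))| = 8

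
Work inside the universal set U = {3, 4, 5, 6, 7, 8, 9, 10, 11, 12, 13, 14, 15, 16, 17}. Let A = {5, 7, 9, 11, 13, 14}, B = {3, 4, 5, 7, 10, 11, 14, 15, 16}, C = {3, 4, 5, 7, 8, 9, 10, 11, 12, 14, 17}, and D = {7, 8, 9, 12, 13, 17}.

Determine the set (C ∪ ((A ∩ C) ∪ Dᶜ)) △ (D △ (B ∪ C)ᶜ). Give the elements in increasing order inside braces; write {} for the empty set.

{3, 4, 5, 10, 11, 14, 15, 16}

A ∩ C = {5, 7, 9, 11, 14}
Dᶜ = {3, 4, 5, 6, 10, 11, 14, 15, 16}
(A ∩ C) ∪ Dᶜ = {3, 4, 5, 6, 7, 9, 10, 11, 14, 15, 16}
C ∪ ((A ∩ C) ∪ Dᶜ) = {3, 4, 5, 6, 7, 8, 9, 10, 11, 12, 14, 15, 16, 17}
B ∪ C = {3, 4, 5, 7, 8, 9, 10, 11, 12, 14, 15, 16, 17}
(B ∪ C)ᶜ = {6, 13}
D △ (B ∪ C)ᶜ = {6, 7, 8, 9, 12, 17}
(C ∪ ((A ∩ C) ∪ Dᶜ)) △ (D △ (B ∪ C)ᶜ) = {3, 4, 5, 10, 11, 14, 15, 16}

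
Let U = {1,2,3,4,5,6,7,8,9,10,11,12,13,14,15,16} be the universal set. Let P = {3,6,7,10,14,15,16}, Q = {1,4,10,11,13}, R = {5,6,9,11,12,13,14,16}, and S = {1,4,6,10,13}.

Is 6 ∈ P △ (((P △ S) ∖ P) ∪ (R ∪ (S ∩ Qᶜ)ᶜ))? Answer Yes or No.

6 ∈ P and 6 ∈ S, so 6 ∉ P △ S
6 ∉ (P △ S) and 6 ∈ P, so 6 ∉ (P △ S) ∖ P
6 ∉ Q, so 6 ∈ Qᶜ
6 ∈ S and 6 ∈ Qᶜ, so 6 ∈ S ∩ Qᶜ
6 ∉ (S ∩ Qᶜ)ᶜ since 6 ∈ (S ∩ Qᶜ)
6 ∈ R and 6 ∉ (S ∩ Qᶜ)ᶜ, so 6 ∈ R ∪ (S ∩ Qᶜ)ᶜ
6 ∉ ((P △ S) ∖ P) and 6 ∈ (R ∪ (S ∩ Qᶜ)ᶜ), so 6 ∈ ((P △ S) ∖ P) ∪ (R ∪ (S ∩ Qᶜ)ᶜ)
6 ∈ P and 6 ∈ (((P △ S) ∖ P) ∪ (R ∪ (S ∩ Qᶜ)ᶜ)), so 6 ∉ P △ (((P △ S) ∖ P) ∪ (R ∪ (S ∩ Qᶜ)ᶜ))

No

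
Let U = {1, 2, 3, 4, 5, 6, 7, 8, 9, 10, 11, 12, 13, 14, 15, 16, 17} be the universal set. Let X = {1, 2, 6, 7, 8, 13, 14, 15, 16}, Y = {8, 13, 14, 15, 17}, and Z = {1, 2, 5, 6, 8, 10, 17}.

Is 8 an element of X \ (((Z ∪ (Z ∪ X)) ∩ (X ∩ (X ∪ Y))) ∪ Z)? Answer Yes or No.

8 ∈ Z and 8 ∈ X, so 8 ∈ Z ∪ X
8 ∈ Z and 8 ∈ (Z ∪ X), so 8 ∈ Z ∪ (Z ∪ X)
8 ∈ X and 8 ∈ Y, so 8 ∈ X ∪ Y
8 ∈ X and 8 ∈ (X ∪ Y), so 8 ∈ X ∩ (X ∪ Y)
8 ∈ (Z ∪ (Z ∪ X)) and 8 ∈ (X ∩ (X ∪ Y)), so 8 ∈ (Z ∪ (Z ∪ X)) ∩ (X ∩ (X ∪ Y))
8 ∈ ((Z ∪ (Z ∪ X)) ∩ (X ∩ (X ∪ Y))) and 8 ∈ Z, so 8 ∈ ((Z ∪ (Z ∪ X)) ∩ (X ∩ (X ∪ Y))) ∪ Z
8 ∈ X and 8 ∈ (((Z ∪ (Z ∪ X)) ∩ (X ∩ (X ∪ Y))) ∪ Z), so 8 ∉ X \ (((Z ∪ (Z ∪ X)) ∩ (X ∩ (X ∪ Y))) ∪ Z)

No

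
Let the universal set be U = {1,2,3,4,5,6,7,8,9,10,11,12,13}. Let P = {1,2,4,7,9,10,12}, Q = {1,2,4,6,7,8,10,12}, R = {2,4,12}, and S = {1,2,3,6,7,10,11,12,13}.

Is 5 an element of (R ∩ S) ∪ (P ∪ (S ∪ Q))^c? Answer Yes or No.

5 ∉ R and 5 ∉ S, so 5 ∉ R ∩ S
5 ∉ S and 5 ∉ Q, so 5 ∉ S ∪ Q
5 ∉ P and 5 ∉ (S ∪ Q), so 5 ∉ P ∪ (S ∪ Q)
5 ∈ (P ∪ (S ∪ Q))^c since 5 ∉ (P ∪ (S ∪ Q))
5 ∉ (R ∩ S) and 5 ∈ (P ∪ (S ∪ Q))^c, so 5 ∈ (R ∩ S) ∪ (P ∪ (S ∪ Q))^c

Yes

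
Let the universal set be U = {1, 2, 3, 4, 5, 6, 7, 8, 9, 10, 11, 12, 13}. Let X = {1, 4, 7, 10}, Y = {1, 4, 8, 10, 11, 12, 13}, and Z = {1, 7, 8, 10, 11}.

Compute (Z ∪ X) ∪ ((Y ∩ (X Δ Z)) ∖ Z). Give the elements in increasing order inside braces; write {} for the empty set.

{1, 4, 7, 8, 10, 11}

Z ∪ X = {1, 4, 7, 8, 10, 11}
X Δ Z = {4, 8, 11}
Y ∩ (X Δ Z) = {4, 8, 11}
(Y ∩ (X Δ Z)) ∖ Z = {4}
(Z ∪ X) ∪ ((Y ∩ (X Δ Z)) ∖ Z) = {1, 4, 7, 8, 10, 11}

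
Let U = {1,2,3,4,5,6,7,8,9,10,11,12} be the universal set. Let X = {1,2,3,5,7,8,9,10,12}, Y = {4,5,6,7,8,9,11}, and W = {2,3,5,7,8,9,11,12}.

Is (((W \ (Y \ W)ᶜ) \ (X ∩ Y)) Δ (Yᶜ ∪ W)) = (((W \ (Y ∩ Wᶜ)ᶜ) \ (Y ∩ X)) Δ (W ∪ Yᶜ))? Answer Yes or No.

Yes

Y \ W = {4,6}
(Y \ W)ᶜ = {1,2,3,5,7,8,9,10,11,12}
W \ (Y \ W)ᶜ = {}
X ∩ Y = {5,7,8,9}
(W \ (Y \ W)ᶜ) \ (X ∩ Y) = {}
Yᶜ = {1,2,3,10,12}
Yᶜ ∪ W = {1,2,3,5,7,8,9,10,11,12}
((W \ (Y \ W)ᶜ) \ (X ∩ Y)) Δ (Yᶜ ∪ W) = {1,2,3,5,7,8,9,10,11,12}
Wᶜ = {1,4,6,10}
Y ∩ Wᶜ = {4,6}
(Y ∩ Wᶜ)ᶜ = {1,2,3,5,7,8,9,10,11,12}
W \ (Y ∩ Wᶜ)ᶜ = {}
Y ∩ X = {5,7,8,9}
(W \ (Y ∩ Wᶜ)ᶜ) \ (Y ∩ X) = {}
W ∪ Yᶜ = {1,2,3,5,7,8,9,10,11,12}
((W \ (Y ∩ Wᶜ)ᶜ) \ (Y ∩ X)) Δ (W ∪ Yᶜ) = {1,2,3,5,7,8,9,10,11,12}
Both equal {1,2,3,5,7,8,9,10,11,12}, so ((W \ (Y \ W)ᶜ) \ (X ∩ Y)) Δ (Yᶜ ∪ W) = ((W \ (Y ∩ Wᶜ)ᶜ) \ (Y ∩ X)) Δ (W ∪ Yᶜ).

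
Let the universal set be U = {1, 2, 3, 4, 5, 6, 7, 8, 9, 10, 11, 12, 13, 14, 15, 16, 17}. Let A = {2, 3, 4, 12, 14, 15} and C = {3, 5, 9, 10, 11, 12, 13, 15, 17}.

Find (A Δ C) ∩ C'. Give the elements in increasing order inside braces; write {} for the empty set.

{2, 4, 14}

A Δ C = {2, 4, 5, 9, 10, 11, 13, 14, 17}
C' = {1, 2, 4, 6, 7, 8, 14, 16}
(A Δ C) ∩ C' = {2, 4, 14}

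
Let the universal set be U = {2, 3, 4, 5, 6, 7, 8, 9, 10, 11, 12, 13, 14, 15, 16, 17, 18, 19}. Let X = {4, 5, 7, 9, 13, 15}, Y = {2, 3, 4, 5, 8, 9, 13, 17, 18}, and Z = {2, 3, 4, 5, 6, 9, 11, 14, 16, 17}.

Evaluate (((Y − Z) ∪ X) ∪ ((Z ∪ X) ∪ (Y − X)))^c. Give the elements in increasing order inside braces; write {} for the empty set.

Y − Z = {8, 13, 18}
(Y − Z) ∪ X = {4, 5, 7, 8, 9, 13, 15, 18}
Z ∪ X = {2, 3, 4, 5, 6, 7, 9, 11, 13, 14, 15, 16, 17}
Y − X = {2, 3, 8, 17, 18}
(Z ∪ X) ∪ (Y − X) = {2, 3, 4, 5, 6, 7, 8, 9, 11, 13, 14, 15, 16, 17, 18}
((Y − Z) ∪ X) ∪ ((Z ∪ X) ∪ (Y − X)) = {2, 3, 4, 5, 6, 7, 8, 9, 11, 13, 14, 15, 16, 17, 18}
(((Y − Z) ∪ X) ∪ ((Z ∪ X) ∪ (Y − X)))^c = {10, 12, 19}

{10, 12, 19}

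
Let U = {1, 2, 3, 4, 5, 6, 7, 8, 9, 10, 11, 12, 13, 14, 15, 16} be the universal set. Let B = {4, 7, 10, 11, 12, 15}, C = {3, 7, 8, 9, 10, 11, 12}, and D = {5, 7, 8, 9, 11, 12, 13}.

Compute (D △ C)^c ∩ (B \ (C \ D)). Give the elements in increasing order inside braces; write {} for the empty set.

{4, 7, 11, 12, 15}

D △ C = {3, 5, 10, 13}
(D △ C)^c = {1, 2, 4, 6, 7, 8, 9, 11, 12, 14, 15, 16}
C \ D = {3, 10}
B \ (C \ D) = {4, 7, 11, 12, 15}
(D △ C)^c ∩ (B \ (C \ D)) = {4, 7, 11, 12, 15}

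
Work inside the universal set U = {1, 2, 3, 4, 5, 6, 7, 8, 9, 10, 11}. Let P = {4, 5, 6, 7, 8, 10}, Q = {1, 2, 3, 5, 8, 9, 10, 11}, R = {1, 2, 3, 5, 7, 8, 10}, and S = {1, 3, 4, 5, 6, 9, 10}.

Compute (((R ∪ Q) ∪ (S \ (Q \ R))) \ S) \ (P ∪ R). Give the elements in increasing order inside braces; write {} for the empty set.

{11}

R ∪ Q = {1, 2, 3, 5, 7, 8, 9, 10, 11}
Q \ R = {9, 11}
S \ (Q \ R) = {1, 3, 4, 5, 6, 10}
(R ∪ Q) ∪ (S \ (Q \ R)) = {1, 2, 3, 4, 5, 6, 7, 8, 9, 10, 11}
((R ∪ Q) ∪ (S \ (Q \ R))) \ S = {2, 7, 8, 11}
P ∪ R = {1, 2, 3, 4, 5, 6, 7, 8, 10}
(((R ∪ Q) ∪ (S \ (Q \ R))) \ S) \ (P ∪ R) = {11}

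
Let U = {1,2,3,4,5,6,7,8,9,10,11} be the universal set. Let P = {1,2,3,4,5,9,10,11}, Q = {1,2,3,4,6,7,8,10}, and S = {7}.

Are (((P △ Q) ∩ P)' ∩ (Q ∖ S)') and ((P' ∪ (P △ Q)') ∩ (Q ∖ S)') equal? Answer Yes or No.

Yes

P △ Q = {5,6,7,8,9,11}
(P △ Q) ∩ P = {5,9,11}
((P △ Q) ∩ P)' = {1,2,3,4,6,7,8,10}
Q ∖ S = {1,2,3,4,6,8,10}
(Q ∖ S)' = {5,7,9,11}
((P △ Q) ∩ P)' ∩ (Q ∖ S)' = {7}
P' = {6,7,8}
(P △ Q)' = {1,2,3,4,10}
P' ∪ (P △ Q)' = {1,2,3,4,6,7,8,10}
(P' ∪ (P △ Q)') ∩ (Q ∖ S)' = {7}
Both equal {7}, so ((P △ Q) ∩ P)' ∩ (Q ∖ S)' = (P' ∪ (P △ Q)') ∩ (Q ∖ S)'.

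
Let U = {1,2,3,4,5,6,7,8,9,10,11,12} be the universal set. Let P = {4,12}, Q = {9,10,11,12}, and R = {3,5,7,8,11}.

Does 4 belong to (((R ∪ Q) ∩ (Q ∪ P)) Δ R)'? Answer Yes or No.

Yes

4 ∉ R and 4 ∉ Q, so 4 ∉ R ∪ Q
4 ∉ Q and 4 ∈ P, so 4 ∈ Q ∪ P
4 ∉ (R ∪ Q) and 4 ∈ (Q ∪ P), so 4 ∉ (R ∪ Q) ∩ (Q ∪ P)
4 ∉ ((R ∪ Q) ∩ (Q ∪ P)) and 4 ∉ R, so 4 ∉ ((R ∪ Q) ∩ (Q ∪ P)) Δ R
4 ∈ (((R ∪ Q) ∩ (Q ∪ P)) Δ R)' since 4 ∉ (((R ∪ Q) ∩ (Q ∪ P)) Δ R)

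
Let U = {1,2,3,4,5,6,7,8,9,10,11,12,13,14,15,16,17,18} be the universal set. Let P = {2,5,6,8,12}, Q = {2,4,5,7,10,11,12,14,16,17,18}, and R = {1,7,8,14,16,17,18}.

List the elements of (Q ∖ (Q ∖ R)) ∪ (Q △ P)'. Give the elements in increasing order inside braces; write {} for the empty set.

{1,2,3,5,7,9,12,13,14,15,16,17,18}

Q ∖ R = {2,4,5,10,11,12}
Q ∖ (Q ∖ R) = {7,14,16,17,18}
Q △ P = {4,6,7,8,10,11,14,16,17,18}
(Q △ P)' = {1,2,3,5,9,12,13,15}
(Q ∖ (Q ∖ R)) ∪ (Q △ P)' = {1,2,3,5,7,9,12,13,14,15,16,17,18}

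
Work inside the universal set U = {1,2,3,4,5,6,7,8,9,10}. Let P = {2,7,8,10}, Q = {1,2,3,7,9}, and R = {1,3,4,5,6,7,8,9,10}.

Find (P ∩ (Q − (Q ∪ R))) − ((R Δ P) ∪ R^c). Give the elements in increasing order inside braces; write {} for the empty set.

Q ∪ R = {1,2,3,4,5,6,7,8,9,10}
Q − (Q ∪ R) = {}
P ∩ (Q − (Q ∪ R)) = {}
R Δ P = {1,2,3,4,5,6,9}
R^c = {2}
(R Δ P) ∪ R^c = {1,2,3,4,5,6,9}
(P ∩ (Q − (Q ∪ R))) − ((R Δ P) ∪ R^c) = {}

{}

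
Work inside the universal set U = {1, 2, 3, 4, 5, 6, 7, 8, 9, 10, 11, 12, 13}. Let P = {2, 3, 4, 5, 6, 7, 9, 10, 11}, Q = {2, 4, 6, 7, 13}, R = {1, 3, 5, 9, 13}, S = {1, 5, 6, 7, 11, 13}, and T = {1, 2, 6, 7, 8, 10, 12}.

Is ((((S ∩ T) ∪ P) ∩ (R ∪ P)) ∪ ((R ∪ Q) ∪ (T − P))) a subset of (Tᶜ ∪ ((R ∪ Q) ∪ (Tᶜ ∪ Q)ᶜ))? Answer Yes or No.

Yes

S ∩ T = {1, 6, 7}
(S ∩ T) ∪ P = {1, 2, 3, 4, 5, 6, 7, 9, 10, 11}
R ∪ P = {1, 2, 3, 4, 5, 6, 7, 9, 10, 11, 13}
((S ∩ T) ∪ P) ∩ (R ∪ P) = {1, 2, 3, 4, 5, 6, 7, 9, 10, 11}
R ∪ Q = {1, 2, 3, 4, 5, 6, 7, 9, 13}
T − P = {1, 8, 12}
(R ∪ Q) ∪ (T − P) = {1, 2, 3, 4, 5, 6, 7, 8, 9, 12, 13}
(((S ∩ T) ∪ P) ∩ (R ∪ P)) ∪ ((R ∪ Q) ∪ (T − P)) = {1, 2, 3, 4, 5, 6, 7, 8, 9, 10, 11, 12, 13}
Tᶜ = {3, 4, 5, 9, 11, 13}
Tᶜ ∪ Q = {2, 3, 4, 5, 6, 7, 9, 11, 13}
(Tᶜ ∪ Q)ᶜ = {1, 8, 10, 12}
(R ∪ Q) ∪ (Tᶜ ∪ Q)ᶜ = {1, 2, 3, 4, 5, 6, 7, 8, 9, 10, 12, 13}
Tᶜ ∪ ((R ∪ Q) ∪ (Tᶜ ∪ Q)ᶜ) = {1, 2, 3, 4, 5, 6, 7, 8, 9, 10, 11, 12, 13}
Every element of {1, 2, 3, 4, 5, 6, 7, 8, 9, 10, 11, 12, 13} is in {1, 2, 3, 4, 5, 6, 7, 8, 9, 10, 11, 12, 13}, so (((S ∩ T) ∪ P) ∩ (R ∪ P)) ∪ ((R ∪ Q) ∪ (T − P)) ⊆ Tᶜ ∪ ((R ∪ Q) ∪ (Tᶜ ∪ Q)ᶜ).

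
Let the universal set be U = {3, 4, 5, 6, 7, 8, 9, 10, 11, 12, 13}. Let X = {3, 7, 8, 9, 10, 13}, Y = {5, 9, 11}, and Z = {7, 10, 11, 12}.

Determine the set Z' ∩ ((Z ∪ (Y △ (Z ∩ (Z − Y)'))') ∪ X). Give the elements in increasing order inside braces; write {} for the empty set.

{3, 4, 6, 8, 9, 13}

Z' = {3, 4, 5, 6, 8, 9, 13}
Z − Y = {7, 10, 12}
(Z − Y)' = {3, 4, 5, 6, 8, 9, 11, 13}
Z ∩ (Z − Y)' = {11}
Y △ (Z ∩ (Z − Y)') = {5, 9}
(Y △ (Z ∩ (Z − Y)'))' = {3, 4, 6, 7, 8, 10, 11, 12, 13}
Z ∪ (Y △ (Z ∩ (Z − Y)'))' = {3, 4, 6, 7, 8, 10, 11, 12, 13}
(Z ∪ (Y △ (Z ∩ (Z − Y)'))') ∪ X = {3, 4, 6, 7, 8, 9, 10, 11, 12, 13}
Z' ∩ ((Z ∪ (Y △ (Z ∩ (Z − Y)'))') ∪ X) = {3, 4, 6, 8, 9, 13}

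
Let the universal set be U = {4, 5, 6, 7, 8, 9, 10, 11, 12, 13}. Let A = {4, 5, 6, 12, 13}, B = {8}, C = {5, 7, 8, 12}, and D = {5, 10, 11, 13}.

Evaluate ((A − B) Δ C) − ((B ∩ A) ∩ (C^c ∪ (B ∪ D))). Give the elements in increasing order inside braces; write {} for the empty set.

{4, 6, 7, 8, 13}

A − B = {4, 5, 6, 12, 13}
(A − B) Δ C = {4, 6, 7, 8, 13}
B ∩ A = {}
C^c = {4, 6, 9, 10, 11, 13}
B ∪ D = {5, 8, 10, 11, 13}
C^c ∪ (B ∪ D) = {4, 5, 6, 8, 9, 10, 11, 13}
(B ∩ A) ∩ (C^c ∪ (B ∪ D)) = {}
((A − B) Δ C) − ((B ∩ A) ∩ (C^c ∪ (B ∪ D))) = {4, 6, 7, 8, 13}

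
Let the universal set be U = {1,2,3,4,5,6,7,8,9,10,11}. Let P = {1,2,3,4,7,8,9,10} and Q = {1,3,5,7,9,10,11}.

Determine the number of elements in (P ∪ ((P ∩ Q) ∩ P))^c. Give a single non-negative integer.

3

P ∩ Q = {1,3,7,9,10}
(P ∩ Q) ∩ P = {1,3,7,9,10}
P ∪ ((P ∩ Q) ∩ P) = {1,2,3,4,7,8,9,10}
(P ∪ ((P ∩ Q) ∩ P))^c = {5,6,11}
|(P ∪ ((P ∩ Q) ∩ P))^c| = 3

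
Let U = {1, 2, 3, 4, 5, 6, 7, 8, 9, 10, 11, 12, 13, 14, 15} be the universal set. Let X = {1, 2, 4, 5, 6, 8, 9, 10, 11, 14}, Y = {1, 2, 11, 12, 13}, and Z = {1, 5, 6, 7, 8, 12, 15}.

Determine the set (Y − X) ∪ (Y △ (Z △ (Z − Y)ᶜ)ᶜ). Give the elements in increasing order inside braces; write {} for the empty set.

{2, 11, 12, 13}

Y − X = {12, 13}
Z − Y = {5, 6, 7, 8, 15}
(Z − Y)ᶜ = {1, 2, 3, 4, 9, 10, 11, 12, 13, 14}
Z △ (Z − Y)ᶜ = {2, 3, 4, 5, 6, 7, 8, 9, 10, 11, 13, 14, 15}
(Z △ (Z − Y)ᶜ)ᶜ = {1, 12}
Y △ (Z △ (Z − Y)ᶜ)ᶜ = {2, 11, 13}
(Y − X) ∪ (Y △ (Z △ (Z − Y)ᶜ)ᶜ) = {2, 11, 12, 13}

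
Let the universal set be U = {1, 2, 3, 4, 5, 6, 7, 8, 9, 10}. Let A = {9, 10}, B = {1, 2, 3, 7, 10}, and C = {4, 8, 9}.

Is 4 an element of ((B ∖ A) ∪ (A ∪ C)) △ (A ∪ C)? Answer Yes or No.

4 ∉ B and 4 ∉ A, so 4 ∉ B ∖ A
4 ∉ A and 4 ∈ C, so 4 ∈ A ∪ C
4 ∉ (B ∖ A) and 4 ∈ (A ∪ C), so 4 ∈ (B ∖ A) ∪ (A ∪ C)
4 ∉ A and 4 ∈ C, so 4 ∈ A ∪ C
4 ∈ ((B ∖ A) ∪ (A ∪ C)) and 4 ∈ (A ∪ C), so 4 ∉ ((B ∖ A) ∪ (A ∪ C)) △ (A ∪ C)

No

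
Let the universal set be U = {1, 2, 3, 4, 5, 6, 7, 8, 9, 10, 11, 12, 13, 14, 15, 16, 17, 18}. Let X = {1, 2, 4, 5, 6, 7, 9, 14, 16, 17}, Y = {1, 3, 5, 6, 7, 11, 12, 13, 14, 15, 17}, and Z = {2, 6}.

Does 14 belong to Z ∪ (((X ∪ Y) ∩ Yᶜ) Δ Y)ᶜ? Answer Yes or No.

14 ∈ X and 14 ∈ Y, so 14 ∈ X ∪ Y
14 ∈ Y, so 14 ∉ Yᶜ
14 ∈ (X ∪ Y) and 14 ∉ Yᶜ, so 14 ∉ (X ∪ Y) ∩ Yᶜ
14 ∉ ((X ∪ Y) ∩ Yᶜ) and 14 ∈ Y, so 14 ∈ ((X ∪ Y) ∩ Yᶜ) Δ Y
14 ∉ (((X ∪ Y) ∩ Yᶜ) Δ Y)ᶜ since 14 ∈ (((X ∪ Y) ∩ Yᶜ) Δ Y)
14 ∉ Z and 14 ∉ (((X ∪ Y) ∩ Yᶜ) Δ Y)ᶜ, so 14 ∉ Z ∪ (((X ∪ Y) ∩ Yᶜ) Δ Y)ᶜ

No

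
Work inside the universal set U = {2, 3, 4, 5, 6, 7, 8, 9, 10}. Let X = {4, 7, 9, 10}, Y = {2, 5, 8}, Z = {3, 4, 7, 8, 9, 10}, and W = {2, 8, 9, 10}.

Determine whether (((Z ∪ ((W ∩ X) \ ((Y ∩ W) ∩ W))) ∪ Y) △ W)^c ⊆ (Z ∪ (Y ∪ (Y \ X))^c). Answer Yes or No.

W ∩ X = {9, 10}
Y ∩ W = {2, 8}
(Y ∩ W) ∩ W = {2, 8}
(W ∩ X) \ ((Y ∩ W) ∩ W) = {9, 10}
Z ∪ ((W ∩ X) \ ((Y ∩ W) ∩ W)) = {3, 4, 7, 8, 9, 10}
(Z ∪ ((W ∩ X) \ ((Y ∩ W) ∩ W))) ∪ Y = {2, 3, 4, 5, 7, 8, 9, 10}
((Z ∪ ((W ∩ X) \ ((Y ∩ W) ∩ W))) ∪ Y) △ W = {3, 4, 5, 7}
(((Z ∪ ((W ∩ X) \ ((Y ∩ W) ∩ W))) ∪ Y) △ W)^c = {2, 6, 8, 9, 10}
Y \ X = {2, 5, 8}
Y ∪ (Y \ X) = {2, 5, 8}
(Y ∪ (Y \ X))^c = {3, 4, 6, 7, 9, 10}
Z ∪ (Y ∪ (Y \ X))^c = {3, 4, 6, 7, 8, 9, 10}
2 ∈ (((Z ∪ ((W ∩ X) \ ((Y ∩ W) ∩ W))) ∪ Y) △ W)^c but 2 ∉ Z ∪ (Y ∪ (Y \ X))^c, so the inclusion fails.

No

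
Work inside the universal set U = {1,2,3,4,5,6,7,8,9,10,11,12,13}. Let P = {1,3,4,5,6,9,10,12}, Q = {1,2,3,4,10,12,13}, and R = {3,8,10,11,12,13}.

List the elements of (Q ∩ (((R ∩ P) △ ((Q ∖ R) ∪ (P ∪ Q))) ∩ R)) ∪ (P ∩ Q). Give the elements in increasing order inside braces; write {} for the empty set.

R ∩ P = {3,10,12}
Q ∖ R = {1,2,4}
P ∪ Q = {1,2,3,4,5,6,9,10,12,13}
(Q ∖ R) ∪ (P ∪ Q) = {1,2,3,4,5,6,9,10,12,13}
(R ∩ P) △ ((Q ∖ R) ∪ (P ∪ Q)) = {1,2,4,5,6,9,13}
((R ∩ P) △ ((Q ∖ R) ∪ (P ∪ Q))) ∩ R = {13}
Q ∩ (((R ∩ P) △ ((Q ∖ R) ∪ (P ∪ Q))) ∩ R) = {13}
P ∩ Q = {1,3,4,10,12}
(Q ∩ (((R ∩ P) △ ((Q ∖ R) ∪ (P ∪ Q))) ∩ R)) ∪ (P ∩ Q) = {1,3,4,10,12,13}

{1,3,4,10,12,13}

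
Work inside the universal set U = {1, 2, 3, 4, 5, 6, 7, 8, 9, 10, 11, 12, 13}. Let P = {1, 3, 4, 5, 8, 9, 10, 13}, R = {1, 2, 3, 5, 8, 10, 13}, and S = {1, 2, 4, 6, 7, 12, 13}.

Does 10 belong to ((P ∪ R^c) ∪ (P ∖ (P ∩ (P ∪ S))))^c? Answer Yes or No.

No

10 ∈ R, so 10 ∉ R^c
10 ∈ P and 10 ∉ R^c, so 10 ∈ P ∪ R^c
10 ∈ P and 10 ∉ S, so 10 ∈ P ∪ S
10 ∈ P and 10 ∈ (P ∪ S), so 10 ∈ P ∩ (P ∪ S)
10 ∈ P and 10 ∈ (P ∩ (P ∪ S)), so 10 ∉ P ∖ (P ∩ (P ∪ S))
10 ∈ (P ∪ R^c) and 10 ∉ (P ∖ (P ∩ (P ∪ S))), so 10 ∈ (P ∪ R^c) ∪ (P ∖ (P ∩ (P ∪ S)))
10 ∉ ((P ∪ R^c) ∪ (P ∖ (P ∩ (P ∪ S))))^c since 10 ∈ ((P ∪ R^c) ∪ (P ∖ (P ∩ (P ∪ S))))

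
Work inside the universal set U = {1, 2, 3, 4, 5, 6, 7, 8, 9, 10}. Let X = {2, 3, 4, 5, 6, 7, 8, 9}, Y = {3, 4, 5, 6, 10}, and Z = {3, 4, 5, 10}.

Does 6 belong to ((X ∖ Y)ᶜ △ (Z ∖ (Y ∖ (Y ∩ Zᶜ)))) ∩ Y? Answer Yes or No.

6 ∈ X and 6 ∈ Y, so 6 ∉ X ∖ Y
6 ∈ (X ∖ Y)ᶜ since 6 ∉ (X ∖ Y)
6 ∉ Z, so 6 ∈ Zᶜ
6 ∈ Y and 6 ∈ Zᶜ, so 6 ∈ Y ∩ Zᶜ
6 ∈ Y and 6 ∈ (Y ∩ Zᶜ), so 6 ∉ Y ∖ (Y ∩ Zᶜ)
6 ∉ Z and 6 ∉ (Y ∖ (Y ∩ Zᶜ)), so 6 ∉ Z ∖ (Y ∖ (Y ∩ Zᶜ))
6 ∈ (X ∖ Y)ᶜ and 6 ∉ (Z ∖ (Y ∖ (Y ∩ Zᶜ))), so 6 ∈ (X ∖ Y)ᶜ △ (Z ∖ (Y ∖ (Y ∩ Zᶜ)))
6 ∈ ((X ∖ Y)ᶜ △ (Z ∖ (Y ∖ (Y ∩ Zᶜ)))) and 6 ∈ Y, so 6 ∈ ((X ∖ Y)ᶜ △ (Z ∖ (Y ∖ (Y ∩ Zᶜ)))) ∩ Y

Yes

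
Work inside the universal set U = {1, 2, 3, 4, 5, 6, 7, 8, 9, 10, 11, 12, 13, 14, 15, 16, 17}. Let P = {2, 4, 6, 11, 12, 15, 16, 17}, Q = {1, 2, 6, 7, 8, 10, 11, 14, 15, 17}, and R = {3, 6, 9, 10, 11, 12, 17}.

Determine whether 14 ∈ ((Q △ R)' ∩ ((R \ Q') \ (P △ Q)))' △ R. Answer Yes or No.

14 ∈ Q and 14 ∉ R, so 14 ∈ Q △ R
14 ∉ (Q △ R)' since 14 ∈ (Q △ R)
14 ∈ Q, so 14 ∉ Q'
14 ∉ R and 14 ∉ Q', so 14 ∉ R \ Q'
14 ∉ P and 14 ∈ Q, so 14 ∈ P △ Q
14 ∉ (R \ Q') and 14 ∈ (P △ Q), so 14 ∉ (R \ Q') \ (P △ Q)
14 ∉ (Q △ R)' and 14 ∉ ((R \ Q') \ (P △ Q)), so 14 ∉ (Q △ R)' ∩ ((R \ Q') \ (P △ Q))
14 ∈ ((Q △ R)' ∩ ((R \ Q') \ (P △ Q)))' since 14 ∉ ((Q △ R)' ∩ ((R \ Q') \ (P △ Q)))
14 ∈ ((Q △ R)' ∩ ((R \ Q') \ (P △ Q)))' and 14 ∉ R, so 14 ∈ ((Q △ R)' ∩ ((R \ Q') \ (P △ Q)))' △ R

Yes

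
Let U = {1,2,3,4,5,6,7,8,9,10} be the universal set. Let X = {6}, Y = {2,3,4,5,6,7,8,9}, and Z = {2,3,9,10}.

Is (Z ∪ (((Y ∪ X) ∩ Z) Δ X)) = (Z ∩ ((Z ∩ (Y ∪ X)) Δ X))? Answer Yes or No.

No

Y ∪ X = {2,3,4,5,6,7,8,9}
(Y ∪ X) ∩ Z = {2,3,9}
((Y ∪ X) ∩ Z) Δ X = {2,3,6,9}
Z ∪ (((Y ∪ X) ∩ Z) Δ X) = {2,3,6,9,10}
Z ∩ (Y ∪ X) = {2,3,9}
(Z ∩ (Y ∪ X)) Δ X = {2,3,6,9}
Z ∩ ((Z ∩ (Y ∪ X)) Δ X) = {2,3,9}
6 ∈ Z ∪ (((Y ∪ X) ∩ Z) Δ X) but 6 ∉ Z ∩ ((Z ∩ (Y ∪ X)) Δ X), so they differ.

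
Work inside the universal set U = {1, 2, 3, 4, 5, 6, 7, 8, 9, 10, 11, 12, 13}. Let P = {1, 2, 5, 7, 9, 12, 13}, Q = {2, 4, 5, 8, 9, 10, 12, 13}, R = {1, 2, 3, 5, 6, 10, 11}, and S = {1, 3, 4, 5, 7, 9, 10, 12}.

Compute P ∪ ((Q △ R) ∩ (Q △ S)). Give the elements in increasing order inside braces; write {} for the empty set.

Q △ R = {1, 3, 4, 6, 8, 9, 11, 12, 13}
Q △ S = {1, 2, 3, 7, 8, 13}
(Q △ R) ∩ (Q △ S) = {1, 3, 8, 13}
P ∪ ((Q △ R) ∩ (Q △ S)) = {1, 2, 3, 5, 7, 8, 9, 12, 13}

{1, 2, 3, 5, 7, 8, 9, 12, 13}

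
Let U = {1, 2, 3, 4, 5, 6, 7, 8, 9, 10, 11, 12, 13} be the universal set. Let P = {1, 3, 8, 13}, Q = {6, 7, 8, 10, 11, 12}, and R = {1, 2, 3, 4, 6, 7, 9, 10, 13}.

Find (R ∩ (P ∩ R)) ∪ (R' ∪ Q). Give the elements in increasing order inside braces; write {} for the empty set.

{1, 3, 5, 6, 7, 8, 10, 11, 12, 13}

P ∩ R = {1, 3, 13}
R ∩ (P ∩ R) = {1, 3, 13}
R' = {5, 8, 11, 12}
R' ∪ Q = {5, 6, 7, 8, 10, 11, 12}
(R ∩ (P ∩ R)) ∪ (R' ∪ Q) = {1, 3, 5, 6, 7, 8, 10, 11, 12, 13}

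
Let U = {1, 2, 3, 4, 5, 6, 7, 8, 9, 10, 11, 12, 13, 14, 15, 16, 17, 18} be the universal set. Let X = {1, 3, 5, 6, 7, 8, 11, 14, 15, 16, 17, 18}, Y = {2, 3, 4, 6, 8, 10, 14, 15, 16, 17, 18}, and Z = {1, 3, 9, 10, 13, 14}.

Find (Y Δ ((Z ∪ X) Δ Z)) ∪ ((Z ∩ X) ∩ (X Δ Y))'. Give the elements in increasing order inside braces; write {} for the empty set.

{2, 3, 4, 5, 6, 7, 8, 9, 10, 11, 12, 13, 14, 15, 16, 17, 18}

Z ∪ X = {1, 3, 5, 6, 7, 8, 9, 10, 11, 13, 14, 15, 16, 17, 18}
(Z ∪ X) Δ Z = {5, 6, 7, 8, 11, 15, 16, 17, 18}
Y Δ ((Z ∪ X) Δ Z) = {2, 3, 4, 5, 7, 10, 11, 14}
Z ∩ X = {1, 3, 14}
X Δ Y = {1, 2, 4, 5, 7, 10, 11}
(Z ∩ X) ∩ (X Δ Y) = {1}
((Z ∩ X) ∩ (X Δ Y))' = {2, 3, 4, 5, 6, 7, 8, 9, 10, 11, 12, 13, 14, 15, 16, 17, 18}
(Y Δ ((Z ∪ X) Δ Z)) ∪ ((Z ∩ X) ∩ (X Δ Y))' = {2, 3, 4, 5, 6, 7, 8, 9, 10, 11, 12, 13, 14, 15, 16, 17, 18}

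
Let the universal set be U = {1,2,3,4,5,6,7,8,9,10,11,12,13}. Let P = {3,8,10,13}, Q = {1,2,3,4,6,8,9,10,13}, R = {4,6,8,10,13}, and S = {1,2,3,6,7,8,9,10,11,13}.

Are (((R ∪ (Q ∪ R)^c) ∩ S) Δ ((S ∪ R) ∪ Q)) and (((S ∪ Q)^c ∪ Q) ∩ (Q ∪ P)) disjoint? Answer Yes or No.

No

Q ∪ R = {1,2,3,4,6,8,9,10,13}
(Q ∪ R)^c = {5,7,11,12}
R ∪ (Q ∪ R)^c = {4,5,6,7,8,10,11,12,13}
(R ∪ (Q ∪ R)^c) ∩ S = {6,7,8,10,11,13}
S ∪ R = {1,2,3,4,6,7,8,9,10,11,13}
(S ∪ R) ∪ Q = {1,2,3,4,6,7,8,9,10,11,13}
((R ∪ (Q ∪ R)^c) ∩ S) Δ ((S ∪ R) ∪ Q) = {1,2,3,4,9}
S ∪ Q = {1,2,3,4,6,7,8,9,10,11,13}
(S ∪ Q)^c = {5,12}
(S ∪ Q)^c ∪ Q = {1,2,3,4,5,6,8,9,10,12,13}
Q ∪ P = {1,2,3,4,6,8,9,10,13}
((S ∪ Q)^c ∪ Q) ∩ (Q ∪ P) = {1,2,3,4,6,8,9,10,13}
1 lies in both, so they are not disjoint.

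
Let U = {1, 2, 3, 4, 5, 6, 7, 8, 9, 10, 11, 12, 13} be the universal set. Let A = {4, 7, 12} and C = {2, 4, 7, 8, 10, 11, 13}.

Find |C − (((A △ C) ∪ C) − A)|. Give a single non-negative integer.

2

A △ C = {2, 8, 10, 11, 12, 13}
(A △ C) ∪ C = {2, 4, 7, 8, 10, 11, 12, 13}
((A △ C) ∪ C) − A = {2, 8, 10, 11, 13}
C − (((A △ C) ∪ C) − A) = {4, 7}
|C − (((A △ C) ∪ C) − A)| = 2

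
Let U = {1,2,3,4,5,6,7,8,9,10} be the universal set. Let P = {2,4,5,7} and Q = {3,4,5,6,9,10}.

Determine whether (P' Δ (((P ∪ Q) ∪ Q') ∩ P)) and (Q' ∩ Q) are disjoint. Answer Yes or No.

Yes

P' = {1,3,6,8,9,10}
P ∪ Q = {2,3,4,5,6,7,9,10}
Q' = {1,2,7,8}
(P ∪ Q) ∪ Q' = {1,2,3,4,5,6,7,8,9,10}
((P ∪ Q) ∪ Q') ∩ P = {2,4,5,7}
P' Δ (((P ∪ Q) ∪ Q') ∩ P) = {1,2,3,4,5,6,7,8,9,10}
Q' ∩ Q = {}
{1,2,3,4,5,6,7,8,9,10} and {} share no elements.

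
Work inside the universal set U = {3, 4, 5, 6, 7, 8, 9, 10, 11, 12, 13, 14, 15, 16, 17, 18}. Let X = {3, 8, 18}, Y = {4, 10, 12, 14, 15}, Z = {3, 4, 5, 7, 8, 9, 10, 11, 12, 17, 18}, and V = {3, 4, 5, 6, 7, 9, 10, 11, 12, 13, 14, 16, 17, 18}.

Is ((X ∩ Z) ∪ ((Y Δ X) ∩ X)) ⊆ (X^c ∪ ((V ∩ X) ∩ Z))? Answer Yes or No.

No

X ∩ Z = {3, 8, 18}
Y Δ X = {3, 4, 8, 10, 12, 14, 15, 18}
(Y Δ X) ∩ X = {3, 8, 18}
(X ∩ Z) ∪ ((Y Δ X) ∩ X) = {3, 8, 18}
X^c = {4, 5, 6, 7, 9, 10, 11, 12, 13, 14, 15, 16, 17}
V ∩ X = {3, 18}
(V ∩ X) ∩ Z = {3, 18}
X^c ∪ ((V ∩ X) ∩ Z) = {3, 4, 5, 6, 7, 9, 10, 11, 12, 13, 14, 15, 16, 17, 18}
8 ∈ (X ∩ Z) ∪ ((Y Δ X) ∩ X) but 8 ∉ X^c ∪ ((V ∩ X) ∩ Z), so the inclusion fails.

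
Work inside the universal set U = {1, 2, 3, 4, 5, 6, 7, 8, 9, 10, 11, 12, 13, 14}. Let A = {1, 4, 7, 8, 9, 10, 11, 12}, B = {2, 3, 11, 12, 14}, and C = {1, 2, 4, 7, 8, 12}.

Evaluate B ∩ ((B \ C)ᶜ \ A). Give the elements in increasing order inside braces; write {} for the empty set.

{2}

B \ C = {3, 11, 14}
(B \ C)ᶜ = {1, 2, 4, 5, 6, 7, 8, 9, 10, 12, 13}
(B \ C)ᶜ \ A = {2, 5, 6, 13}
B ∩ ((B \ C)ᶜ \ A) = {2}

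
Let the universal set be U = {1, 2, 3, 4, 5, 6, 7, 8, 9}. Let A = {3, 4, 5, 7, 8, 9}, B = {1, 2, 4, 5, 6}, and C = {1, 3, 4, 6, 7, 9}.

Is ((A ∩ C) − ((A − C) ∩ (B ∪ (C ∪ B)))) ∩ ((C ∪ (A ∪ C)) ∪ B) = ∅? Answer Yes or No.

A ∩ C = {3, 4, 7, 9}
A − C = {5, 8}
C ∪ B = {1, 2, 3, 4, 5, 6, 7, 9}
B ∪ (C ∪ B) = {1, 2, 3, 4, 5, 6, 7, 9}
(A − C) ∩ (B ∪ (C ∪ B)) = {5}
(A ∩ C) − ((A − C) ∩ (B ∪ (C ∪ B))) = {3, 4, 7, 9}
A ∪ C = {1, 3, 4, 5, 6, 7, 8, 9}
C ∪ (A ∪ C) = {1, 3, 4, 5, 6, 7, 8, 9}
(C ∪ (A ∪ C)) ∪ B = {1, 2, 3, 4, 5, 6, 7, 8, 9}
3 lies in both, so they are not disjoint.

No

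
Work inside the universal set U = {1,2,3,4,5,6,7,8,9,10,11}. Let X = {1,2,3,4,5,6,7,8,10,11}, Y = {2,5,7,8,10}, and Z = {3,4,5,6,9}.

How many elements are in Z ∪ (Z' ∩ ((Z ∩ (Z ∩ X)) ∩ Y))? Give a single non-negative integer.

Z' = {1,2,7,8,10,11}
Z ∩ X = {3,4,5,6}
Z ∩ (Z ∩ X) = {3,4,5,6}
(Z ∩ (Z ∩ X)) ∩ Y = {5}
Z' ∩ ((Z ∩ (Z ∩ X)) ∩ Y) = {}
Z ∪ (Z' ∩ ((Z ∩ (Z ∩ X)) ∩ Y)) = {3,4,5,6,9}
|Z ∪ (Z' ∩ ((Z ∩ (Z ∩ X)) ∩ Y))| = 5

5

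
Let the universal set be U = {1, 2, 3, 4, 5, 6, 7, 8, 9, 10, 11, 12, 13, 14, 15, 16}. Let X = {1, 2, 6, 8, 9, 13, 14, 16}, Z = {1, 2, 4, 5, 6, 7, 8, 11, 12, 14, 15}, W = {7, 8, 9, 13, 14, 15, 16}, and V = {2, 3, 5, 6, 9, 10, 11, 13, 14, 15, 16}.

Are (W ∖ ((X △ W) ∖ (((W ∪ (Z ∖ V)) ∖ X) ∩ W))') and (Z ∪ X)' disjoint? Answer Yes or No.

X △ W = {1, 2, 6, 7, 15}
Z ∖ V = {1, 4, 7, 8, 12}
W ∪ (Z ∖ V) = {1, 4, 7, 8, 9, 12, 13, 14, 15, 16}
(W ∪ (Z ∖ V)) ∖ X = {4, 7, 12, 15}
((W ∪ (Z ∖ V)) ∖ X) ∩ W = {7, 15}
(X △ W) ∖ (((W ∪ (Z ∖ V)) ∖ X) ∩ W) = {1, 2, 6}
((X △ W) ∖ (((W ∪ (Z ∖ V)) ∖ X) ∩ W))' = {3, 4, 5, 7, 8, 9, 10, 11, 12, 13, 14, 15, 16}
W ∖ ((X △ W) ∖ (((W ∪ (Z ∖ V)) ∖ X) ∩ W))' = {}
Z ∪ X = {1, 2, 4, 5, 6, 7, 8, 9, 11, 12, 13, 14, 15, 16}
(Z ∪ X)' = {3, 10}
{} and {3, 10} share no elements.

Yes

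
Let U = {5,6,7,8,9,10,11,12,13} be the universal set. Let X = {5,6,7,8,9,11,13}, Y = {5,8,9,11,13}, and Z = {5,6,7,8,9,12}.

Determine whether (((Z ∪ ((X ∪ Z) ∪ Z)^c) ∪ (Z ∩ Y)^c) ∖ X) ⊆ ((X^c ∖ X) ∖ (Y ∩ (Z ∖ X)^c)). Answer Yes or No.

X ∪ Z = {5,6,7,8,9,11,12,13}
(X ∪ Z) ∪ Z = {5,6,7,8,9,11,12,13}
((X ∪ Z) ∪ Z)^c = {10}
Z ∪ ((X ∪ Z) ∪ Z)^c = {5,6,7,8,9,10,12}
Z ∩ Y = {5,8,9}
(Z ∩ Y)^c = {6,7,10,11,12,13}
(Z ∪ ((X ∪ Z) ∪ Z)^c) ∪ (Z ∩ Y)^c = {5,6,7,8,9,10,11,12,13}
((Z ∪ ((X ∪ Z) ∪ Z)^c) ∪ (Z ∩ Y)^c) ∖ X = {10,12}
X^c = {10,12}
X^c ∖ X = {10,12}
Z ∖ X = {12}
(Z ∖ X)^c = {5,6,7,8,9,10,11,13}
Y ∩ (Z ∖ X)^c = {5,8,9,11,13}
(X^c ∖ X) ∖ (Y ∩ (Z ∖ X)^c) = {10,12}
Every element of {10,12} is in {10,12}, so ((Z ∪ ((X ∪ Z) ∪ Z)^c) ∪ (Z ∩ Y)^c) ∖ X ⊆ (X^c ∖ X) ∖ (Y ∩ (Z ∖ X)^c).

Yes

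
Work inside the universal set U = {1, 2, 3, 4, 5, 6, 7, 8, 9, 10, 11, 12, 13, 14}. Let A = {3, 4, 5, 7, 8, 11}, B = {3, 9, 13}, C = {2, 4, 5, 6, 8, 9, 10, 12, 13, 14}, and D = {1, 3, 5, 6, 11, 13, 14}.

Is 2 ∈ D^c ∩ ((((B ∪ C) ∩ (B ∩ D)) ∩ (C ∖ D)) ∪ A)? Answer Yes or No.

No

2 ∉ D, so 2 ∈ D^c
2 ∉ B and 2 ∈ C, so 2 ∈ B ∪ C
2 ∉ B and 2 ∉ D, so 2 ∉ B ∩ D
2 ∈ (B ∪ C) and 2 ∉ (B ∩ D), so 2 ∉ (B ∪ C) ∩ (B ∩ D)
2 ∈ C and 2 ∉ D, so 2 ∈ C ∖ D
2 ∉ ((B ∪ C) ∩ (B ∩ D)) and 2 ∈ (C ∖ D), so 2 ∉ ((B ∪ C) ∩ (B ∩ D)) ∩ (C ∖ D)
2 ∉ (((B ∪ C) ∩ (B ∩ D)) ∩ (C ∖ D)) and 2 ∉ A, so 2 ∉ (((B ∪ C) ∩ (B ∩ D)) ∩ (C ∖ D)) ∪ A
2 ∈ D^c and 2 ∉ ((((B ∪ C) ∩ (B ∩ D)) ∩ (C ∖ D)) ∪ A), so 2 ∉ D^c ∩ ((((B ∪ C) ∩ (B ∩ D)) ∩ (C ∖ D)) ∪ A)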